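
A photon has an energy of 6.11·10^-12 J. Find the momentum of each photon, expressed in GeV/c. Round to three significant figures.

The photon relation is p = E/c, giving p = 2.038·10^-20 kg·m/s.
Converting to GeV/c: p = 0.03814 GeV/c ≈ 0.0381 GeV/c.

0.0381 GeV/c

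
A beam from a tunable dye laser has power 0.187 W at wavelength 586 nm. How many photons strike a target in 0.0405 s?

2.23 × 10^16 photons

Total energy: E_total = P·t = 0.187 × 0.0405 = 0.007574 J.
Per-photon energy: E = 3.390 × 10^-19 J.
N = E_total / E_photon = 2.23 × 10^16.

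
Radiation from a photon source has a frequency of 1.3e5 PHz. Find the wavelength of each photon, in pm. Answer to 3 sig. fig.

First convert: f = 1.3e5 PHz = 1.3e20 Hz.
The photon relation is λ = c/f, giving λ = 2.306e-12 m.
Converting to pm: λ = 2.306 pm ≈ 2.31 pm.

2.31 pm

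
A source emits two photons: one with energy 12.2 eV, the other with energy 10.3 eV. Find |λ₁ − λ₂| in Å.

187 Å

Using λ = hc/E: λ₁ = 1.016·10^-7 m, λ₂ = 1.204·10^-7 m.
|Δλ| = |1.016·10^-7 − 1.204·10^-7| = 1.87·10^-8 m = 187 Å.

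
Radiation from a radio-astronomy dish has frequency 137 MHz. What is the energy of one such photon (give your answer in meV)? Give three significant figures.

In SI units: f = 137 MHz = 1.37 × 10^8 Hz.
The photon relation is E = hf, giving E = 9.078 × 10^-26 J.
Converting to meV: E = 5.666 × 10^-4 meV ≈ 5.67 × 10^-4 meV.

5.67 × 10^-4 meV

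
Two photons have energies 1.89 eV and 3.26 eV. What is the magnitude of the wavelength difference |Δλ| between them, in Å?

2760 Å

Using λ = hc/E: λ₁ = 6.560 × 10^-7 m, λ₂ = 3.803 × 10^-7 m.
|Δλ| = |6.560 × 10^-7 − 3.803 × 10^-7| = 2.76 × 10^-7 m = 2760 Å.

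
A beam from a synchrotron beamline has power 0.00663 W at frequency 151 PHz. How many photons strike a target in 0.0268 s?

1.78e12 photons

Total energy: E_total = P·t = 0.00663 × 0.0268 = 1.777e-4 J.
Per-photon energy: E = 1.001e-16 J.
N = E_total / E_photon = 1.78e12.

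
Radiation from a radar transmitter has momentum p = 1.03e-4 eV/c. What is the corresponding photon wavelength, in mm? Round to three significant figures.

12.0 mm

(h = 6.62607015e-34 J·s, c = 2.99792458e8 m/s, 1 eV = 1.602176634e-19 J.)
Convert to SI: p = 1.03e-4 eV/c = 5.5046e-32 kg·m/s.
Apply λ = h/p: λ = 0.01204 m.
Converting to mm: λ = 12.04 mm ≈ 12.0 mm.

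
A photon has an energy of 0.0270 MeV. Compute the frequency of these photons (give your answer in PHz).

6530 PHz

In SI units: E = 0.0270 MeV = 4.3259e-15 J.
Since f = E/h for a photon, f = 6.529e18 Hz.
Converting to PHz: f = 6529 PHz ≈ 6530 PHz.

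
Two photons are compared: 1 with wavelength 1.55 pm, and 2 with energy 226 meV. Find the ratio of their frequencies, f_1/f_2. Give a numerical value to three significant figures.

f_1 = 1.934e20 Hz (from wavelength = 1.55 pm, via f = c/λ).
f_2 = 5.465e13 Hz (from energy = 226 meV, via f = E/h).
Ratio = 1.934e20 / 5.465e13 = 3.54e6.

3.54e6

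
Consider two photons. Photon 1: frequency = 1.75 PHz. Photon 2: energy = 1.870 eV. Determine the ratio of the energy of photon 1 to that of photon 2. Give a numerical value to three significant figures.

E_1 = 1.160·10^-18 J (from frequency = 1.75 PHz, via E = hf).
E_2 = 2.996·10^-19 J (from energy = 1.870 eV, via E given directly).
Ratio = 1.160·10^-18 / 2.996·10^-19 = 3.87.

3.87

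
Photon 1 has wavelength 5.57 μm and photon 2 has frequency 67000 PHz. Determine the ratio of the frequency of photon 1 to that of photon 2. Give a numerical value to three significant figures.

f_1 = 5.382e13 Hz (from wavelength = 5.57 μm, via f = c/λ).
f_2 = 6.700e19 Hz (from frequency = 67000 PHz, via f given directly).
Ratio = 5.382e13 / 6.700e19 = 8.03e-7.

8.03e-7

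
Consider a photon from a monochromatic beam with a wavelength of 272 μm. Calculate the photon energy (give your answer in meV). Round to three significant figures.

Use h = 6.62607015 × 10^-34 J·s, c = 2.99792458 × 10^8 m/s, 1 eV = 1.602176634 × 10^-19 J.
In SI units: λ = 272 μm = 2.72 × 10^-4 m.
The photon relation is E = hc/λ, giving E = 7.303 × 10^-22 J.
Converting to meV: E = 4.558 meV ≈ 4.56 meV.

4.56 meV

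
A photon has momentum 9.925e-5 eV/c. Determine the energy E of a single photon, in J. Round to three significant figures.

Take c = 2.99792458e8 m/s, 1 eV = 1.602176634e-19 J.
First convert: p = 9.925e-5 eV/c = 5.3042e-32 kg·m/s.
Apply E = pc: E = 1.590e-23 J.
So E ≈ 1.59e-23 J.

1.59e-23 J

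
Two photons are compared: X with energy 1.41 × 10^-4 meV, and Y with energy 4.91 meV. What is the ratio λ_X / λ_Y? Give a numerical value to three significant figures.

3.48 × 10^4

λ_X = 8.793 m (from energy = 1.41 × 10^-4 meV, via λ = hc/E).
λ_Y = 2.525 × 10^-4 m (from energy = 4.91 meV, via λ = hc/E).
Ratio = 8.793 / 2.525 × 10^-4 = 3.48 × 10^4.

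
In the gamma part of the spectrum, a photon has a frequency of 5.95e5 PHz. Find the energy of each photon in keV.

(h = 6.62607015e-34 J·s, 1 eV = 1.602176634e-19 J.)
Convert to SI: f = 5.95e5 PHz = 5.95e20 Hz.
For a photon E = hf, so E = 3.943e-13 J.
Converting to keV: E = 2461 keV ≈ 2460 keV.

2460 keV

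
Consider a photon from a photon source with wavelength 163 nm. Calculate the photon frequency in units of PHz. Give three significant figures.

1.84 PHz

Convert to SI: λ = 163 nm = 1.63e-7 m.
The photon relation is f = c/λ, giving f = 1.839e15 Hz.
Converting to PHz: f = 1.839 PHz ≈ 1.84 PHz.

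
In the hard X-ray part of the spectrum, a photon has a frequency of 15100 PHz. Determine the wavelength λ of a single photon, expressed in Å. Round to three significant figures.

Convert to SI: f = 15100 PHz = 1.51e19 Hz.
The photon relation is λ = c/f, giving λ = 1.985e-11 m.
Converting to Å: λ = 0.1985 Å ≈ 0.199 Å.

0.199 Å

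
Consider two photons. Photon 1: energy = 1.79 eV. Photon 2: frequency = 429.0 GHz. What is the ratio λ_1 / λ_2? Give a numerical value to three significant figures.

λ_1 = 6.926 × 10^-7 m (from energy = 1.79 eV, via λ = hc/E).
λ_2 = 6.988 × 10^-4 m (from frequency = 429.0 GHz, via λ = c/f).
Ratio = 6.926 × 10^-7 / 6.988 × 10^-4 = 9.91 × 10^-4.

9.91 × 10^-4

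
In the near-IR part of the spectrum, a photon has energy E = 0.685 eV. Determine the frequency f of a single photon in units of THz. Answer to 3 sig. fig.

Convert to SI: E = 0.685 eV = 1.0975e-19 J.
Apply f = E/h: f = 1.656e14 Hz.
Converting to THz: f = 165.6 THz ≈ 166 THz.

166 THz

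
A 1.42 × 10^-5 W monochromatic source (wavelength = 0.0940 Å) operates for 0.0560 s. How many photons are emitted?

Total energy: E_total = P·t = 1.42 × 10^-5 × 0.0560 = 7.952 × 10^-7 J.
Per-photon energy: E = 2.113 × 10^-14 J.
N = E_total / E_photon = 3.76 × 10^7.

3.76 × 10^7 photons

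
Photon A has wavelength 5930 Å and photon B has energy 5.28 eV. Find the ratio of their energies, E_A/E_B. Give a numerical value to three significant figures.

E_A = 3.350·10^-19 J (from wavelength = 5930 Å, via E = hc/λ).
E_B = 8.459·10^-19 J (from energy = 5.28 eV, via E given directly).
Ratio = 3.350·10^-19 / 8.459·10^-19 = 0.396.

0.396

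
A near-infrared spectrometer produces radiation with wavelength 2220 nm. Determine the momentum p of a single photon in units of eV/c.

0.558 eV/c

Use h = 6.62607015·10^-34 J·s, c = 2.99792458·10^8 m/s, 1 eV = 1.602176634·10^-19 J.
Convert to SI: λ = 2220 nm = 2.22·10^-6 m.
The photon relation is p = h/λ, giving p = 2.985·10^-28 kg·m/s.
Converting to eV/c: p = 0.5585 eV/c ≈ 0.558 eV/c.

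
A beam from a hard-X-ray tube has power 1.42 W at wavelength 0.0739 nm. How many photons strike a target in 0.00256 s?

Total energy: E_total = P·t = 1.42 × 0.00256 = 0.003635 J.
Per-photon energy: E = 2.688e-15 J.
N = E_total / E_photon = 1.35e12.

1.35e12 photons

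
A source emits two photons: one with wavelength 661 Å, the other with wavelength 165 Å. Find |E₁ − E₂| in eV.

Using E = hc/λ: E₁ = 3.005 × 10^-18 J, E₂ = 1.204 × 10^-17 J.
|ΔE| = |3.005 × 10^-18 − 1.204 × 10^-17| = 9.03 × 10^-18 J = 56.4 eV.

56.4 eV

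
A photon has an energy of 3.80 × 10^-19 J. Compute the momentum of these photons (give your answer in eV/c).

2.37 eV/c

Use c = 2.99792458 × 10^8 m/s, 1 eV = 1.602176634 × 10^-19 J.
For a photon p = E/c, so p = 1.268 × 10^-27 kg·m/s.
Converting to eV/c: p = 2.372 eV/c ≈ 2.37 eV/c.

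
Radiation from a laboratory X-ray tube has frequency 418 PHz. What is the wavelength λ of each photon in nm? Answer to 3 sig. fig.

0.717 nm

Take c = 2.99792458·10^8 m/s.
Convert to SI: f = 418 PHz = 4.18·10^17 Hz.
The photon relation is λ = c/f, giving λ = 7.172·10^-10 m.
Converting to nm: λ = 0.7172 nm ≈ 0.717 nm.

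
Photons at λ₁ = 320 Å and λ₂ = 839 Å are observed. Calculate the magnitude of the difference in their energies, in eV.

24.0 eV

Using E = hc/λ: E₁ = 6.208·10^-18 J, E₂ = 2.368·10^-18 J.
|ΔE| = |6.208·10^-18 − 2.368·10^-18| = 3.84·10^-18 J = 24.0 eV.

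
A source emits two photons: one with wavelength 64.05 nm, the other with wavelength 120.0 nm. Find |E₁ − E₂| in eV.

Using E = hc/λ: E₁ = 3.1014·10^-18 J, E₂ = 1.6554·10^-18 J.
|ΔE| = |3.1014·10^-18 − 1.6554·10^-18| = 1.45·10^-18 J = 9.03 eV.

9.03 eV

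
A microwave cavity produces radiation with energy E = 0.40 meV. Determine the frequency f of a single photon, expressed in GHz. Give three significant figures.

Take h = 6.62607015 × 10^-34 J·s, 1 eV = 1.602176634 × 10^-19 J.
Convert to SI: E = 0.40 meV = 6.4087 × 10^-23 J.
For a photon f = E/h, so f = 9.672 × 10^10 Hz.
Converting to GHz: f = 96.72 GHz ≈ 96.7 GHz.

96.7 GHz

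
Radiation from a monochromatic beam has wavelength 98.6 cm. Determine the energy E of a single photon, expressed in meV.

1.26 × 10^-3 meV

Take h = 6.62607015 × 10^-34 J·s, c = 2.99792458 × 10^8 m/s, 1 eV = 1.602176634 × 10^-19 J.
First convert: λ = 98.6 cm = 0.986 m.
Since E = hc/λ for a photon, E = 2.015 × 10^-25 J.
Converting to meV: E = 0.001257 meV ≈ 1.26 × 10^-3 meV.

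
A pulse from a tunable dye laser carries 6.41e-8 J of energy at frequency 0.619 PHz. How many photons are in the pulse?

Per-photon energy: E = 4.102e-19 J (from frequency = 0.619 PHz).
N = E_total / E_photon = 6.41e-8 J / 4.102e-19 J = 1.56e11.

1.56e11 photons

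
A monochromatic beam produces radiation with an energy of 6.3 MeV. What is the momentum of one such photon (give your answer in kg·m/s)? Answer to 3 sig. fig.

3.37e-21 kg·m/s

Convert to SI: E = 6.3 MeV = 1.0094e-12 J.
The photon relation is p = E/c, giving p = 3.367e-21 kg·m/s.
So p ≈ 3.37e-21 kg·m/s.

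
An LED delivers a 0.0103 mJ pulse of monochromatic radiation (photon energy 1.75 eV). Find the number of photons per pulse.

Per-photon energy: E = 2.804 × 10^-19 J (from energy = 1.75 eV).
N = E_total / E_photon = 1.03 × 10^-5 J / 2.804 × 10^-19 J = 3.67 × 10^13.

3.67 × 10^13 photons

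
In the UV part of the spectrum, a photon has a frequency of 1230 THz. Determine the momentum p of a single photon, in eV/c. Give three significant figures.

5.09 eV/c

(h = 6.62607015e-34 J·s, c = 2.99792458e8 m/s, 1 eV = 1.602176634e-19 J.)
First convert: f = 1230 THz = 1.23e15 Hz.
Since p = hf/c for a photon, p = 2.719e-27 kg·m/s.
Converting to eV/c: p = 5.087 eV/c ≈ 5.09 eV/c.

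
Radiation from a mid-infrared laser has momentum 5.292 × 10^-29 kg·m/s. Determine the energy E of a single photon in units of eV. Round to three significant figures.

Use c = 2.99792458 × 10^8 m/s, 1 eV = 1.602176634 × 10^-19 J.
The photon relation is E = pc, giving E = 1.587 × 10^-20 J.
Converting to eV: E = 0.09902 eV ≈ 0.0990 eV.

0.0990 eV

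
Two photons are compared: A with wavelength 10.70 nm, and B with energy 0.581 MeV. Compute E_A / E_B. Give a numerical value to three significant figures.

1.99·10^-4

E_A = 1.856·10^-17 J (from wavelength = 10.70 nm, via E = hc/λ).
E_B = 9.309·10^-14 J (from energy = 0.581 MeV, via E given directly).
Ratio = 1.856·10^-17 / 9.309·10^-14 = 1.99·10^-4.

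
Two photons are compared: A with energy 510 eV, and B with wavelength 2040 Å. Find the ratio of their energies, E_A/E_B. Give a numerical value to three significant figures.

E_A = 8.171e-17 J (from energy = 510 eV, via E given directly).
E_B = 9.737e-19 J (from wavelength = 2040 Å, via E = hc/λ).
Ratio = 8.171e-17 / 9.737e-19 = 83.9.

83.9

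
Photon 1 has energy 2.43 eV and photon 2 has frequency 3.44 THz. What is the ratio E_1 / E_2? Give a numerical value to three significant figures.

E_1 = 3.893e-19 J (from energy = 2.43 eV, via E given directly).
E_2 = 2.279e-21 J (from frequency = 3.44 THz, via E = hf).
Ratio = 3.893e-19 / 2.279e-21 = 171.

171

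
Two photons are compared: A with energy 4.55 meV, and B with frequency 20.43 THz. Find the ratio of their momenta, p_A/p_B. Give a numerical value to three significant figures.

p_A = 2.432e-30 kg·m/s (from energy = 4.55 meV, via p = E/c).
p_B = 4.515e-29 kg·m/s (from frequency = 20.43 THz, via p = hf/c).
Ratio = 2.432e-30 / 4.515e-29 = 0.0539.

0.0539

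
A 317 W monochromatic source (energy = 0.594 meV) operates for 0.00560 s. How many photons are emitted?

Total energy: E_total = P·t = 317 × 0.00560 = 1.775 J.
Per-photon energy: E = 9.517 × 10^-23 J.
N = E_total / E_photon = 1.87 × 10^22.

1.87 × 10^22 photons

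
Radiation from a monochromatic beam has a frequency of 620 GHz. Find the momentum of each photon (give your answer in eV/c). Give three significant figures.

First convert: f = 620 GHz = 6.2e11 Hz.
The photon relation is p = hf/c, giving p = 1.370e-30 kg·m/s.
Converting to eV/c: p = 0.002564 eV/c ≈ 2.56e-3 eV/c.

2.56e-3 eV/c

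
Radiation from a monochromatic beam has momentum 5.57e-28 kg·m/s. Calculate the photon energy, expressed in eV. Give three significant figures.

1.04 eV

The photon relation is E = pc, giving E = 1.670e-19 J.
Converting to eV: E = 1.042 eV ≈ 1.04 eV.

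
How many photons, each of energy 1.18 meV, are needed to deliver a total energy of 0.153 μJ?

Per-photon energy: E = 1.891 × 10^-22 J (from energy = 1.18 meV).
N = E_total / E_photon = 1.53 × 10^-7 J / 1.891 × 10^-22 J = 8.09 × 10^14.

8.09 × 10^14 photons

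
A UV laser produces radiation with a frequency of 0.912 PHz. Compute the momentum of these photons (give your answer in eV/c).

3.77 eV/c

Use h = 6.62607015e-34 J·s, c = 2.99792458e8 m/s, 1 eV = 1.602176634e-19 J.
First convert: f = 0.912 PHz = 9.12e14 Hz.
The photon relation is p = hf/c, giving p = 2.016e-27 kg·m/s.
Converting to eV/c: p = 3.772 eV/c ≈ 3.77 eV/c.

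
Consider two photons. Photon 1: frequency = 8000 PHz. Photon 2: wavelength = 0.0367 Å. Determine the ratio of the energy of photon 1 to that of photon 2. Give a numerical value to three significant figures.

0.0979

E_1 = 5.301 × 10^-15 J (from frequency = 8000 PHz, via E = hf).
E_2 = 5.413 × 10^-14 J (from wavelength = 0.0367 Å, via E = hc/λ).
Ratio = 5.301 × 10^-15 / 5.413 × 10^-14 = 0.0979.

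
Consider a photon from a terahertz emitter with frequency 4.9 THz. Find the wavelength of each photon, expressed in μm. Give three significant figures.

First convert: f = 4.9 THz = 4.9e12 Hz.
Since λ = c/f for a photon, λ = 6.118e-5 m.
Converting to μm: λ = 61.18 μm ≈ 61.2 μm.

61.2 μm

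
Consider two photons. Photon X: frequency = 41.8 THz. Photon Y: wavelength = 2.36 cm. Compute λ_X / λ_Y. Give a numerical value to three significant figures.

λ_X = 7.172 × 10^-6 m (from frequency = 41.8 THz, via λ = c/f).
λ_Y = 0.02360 m (from wavelength = 2.36 cm, via λ given directly).
Ratio = 7.172 × 10^-6 / 0.02360 = 3.04 × 10^-4.

3.04 × 10^-4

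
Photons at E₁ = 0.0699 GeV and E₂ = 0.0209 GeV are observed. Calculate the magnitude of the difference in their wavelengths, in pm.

Using λ = hc/E: λ₁ = 1.774e-14 m, λ₂ = 5.932e-14 m.
|Δλ| = |1.774e-14 − 5.932e-14| = 4.16e-14 m = 0.0416 pm.

0.0416 pm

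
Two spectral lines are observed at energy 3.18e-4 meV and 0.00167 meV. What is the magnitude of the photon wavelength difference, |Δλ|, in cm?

316 cm

Using λ = hc/E: λ₁ = 3.899 m, λ₂ = 0.7424 m.
|Δλ| = |3.899 − 0.7424| = 3.16 m = 316 cm.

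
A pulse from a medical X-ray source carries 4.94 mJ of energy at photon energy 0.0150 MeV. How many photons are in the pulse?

2.06 × 10^12 photons

Per-photon energy: E = 2.403 × 10^-15 J (from energy = 0.0150 MeV).
N = E_total / E_photon = 0.00494 J / 2.403 × 10^-15 J = 2.06 × 10^12.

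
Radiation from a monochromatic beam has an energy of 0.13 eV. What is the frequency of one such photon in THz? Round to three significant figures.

In SI units: E = 0.13 eV = 2.0828 × 10^-20 J.
Since f = E/h for a photon, f = 3.143 × 10^13 Hz.
Converting to THz: f = 31.43 THz ≈ 31.4 THz.

31.4 THz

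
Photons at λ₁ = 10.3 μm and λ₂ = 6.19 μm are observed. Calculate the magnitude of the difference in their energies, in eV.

0.0799 eV

Using E = hc/λ: E₁ = 1.929e-20 J, E₂ = 3.209e-20 J.
|ΔE| = |1.929e-20 − 3.209e-20| = 1.28e-20 J = 0.0799 eV.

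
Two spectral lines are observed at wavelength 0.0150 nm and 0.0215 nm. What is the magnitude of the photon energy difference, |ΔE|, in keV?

Using E = hc/λ: E₁ = 1.324e-14 J, E₂ = 9.239e-15 J.
|ΔE| = |1.324e-14 − 9.239e-15| = 4.00e-15 J = 25.0 keV.

25.0 keV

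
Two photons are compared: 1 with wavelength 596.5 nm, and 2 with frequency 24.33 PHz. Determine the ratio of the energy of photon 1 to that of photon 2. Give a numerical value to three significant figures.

E_1 = 3.330e-19 J (from wavelength = 596.5 nm, via E = hc/λ).
E_2 = 1.612e-17 J (from frequency = 24.33 PHz, via E = hf).
Ratio = 3.330e-19 / 1.612e-17 = 0.0207.

0.0207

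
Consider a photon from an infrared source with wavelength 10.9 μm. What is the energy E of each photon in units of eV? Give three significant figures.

0.114 eV

Use h = 6.62607015e-34 J·s, c = 2.99792458e8 m/s, 1 eV = 1.602176634e-19 J.
Convert to SI: λ = 10.9 μm = 1.09e-5 m.
Since E = hc/λ for a photon, E = 1.822e-20 J.
Converting to eV: E = 0.1137 eV ≈ 0.114 eV.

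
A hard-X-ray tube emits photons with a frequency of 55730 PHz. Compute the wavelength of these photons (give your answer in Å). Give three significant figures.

0.0538 Å

In SI units: f = 55730 PHz = 5.573e19 Hz.
Apply λ = c/f: λ = 5.379e-12 m.
Converting to Å: λ = 0.05379 Å ≈ 0.0538 Å.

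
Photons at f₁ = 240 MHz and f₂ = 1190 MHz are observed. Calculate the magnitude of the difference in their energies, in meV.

3.93 × 10^-3 meV

Using E = hf: E₁ = 1.590 × 10^-25 J, E₂ = 7.885 × 10^-25 J.
|ΔE| = |1.590 × 10^-25 − 7.885 × 10^-25| = 6.29 × 10^-25 J = 3.93 × 10^-3 meV.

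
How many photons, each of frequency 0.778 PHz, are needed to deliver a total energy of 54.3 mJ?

1.05e17 photons

Per-photon energy: E = 5.155e-19 J (from frequency = 0.778 PHz).
N = E_total / E_photon = 0.0543 J / 5.155e-19 J = 1.05e17.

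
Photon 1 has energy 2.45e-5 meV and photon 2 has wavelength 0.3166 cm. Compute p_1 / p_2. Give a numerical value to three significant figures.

p_1 = 1.309e-35 kg·m/s (from energy = 2.45e-5 meV, via p = E/c).
p_2 = 2.093e-31 kg·m/s (from wavelength = 0.3166 cm, via p = h/λ).
Ratio = 1.309e-35 / 2.093e-31 = 6.26e-5.

6.26e-5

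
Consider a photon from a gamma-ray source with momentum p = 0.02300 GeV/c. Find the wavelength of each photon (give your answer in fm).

53.9 fm

Take h = 6.62607015e-34 J·s, c = 2.99792458e8 m/s, 1 eV = 1.602176634e-19 J.
Convert to SI: p = 0.02300 GeV/c = 1.2292e-20 kg·m/s.
Since λ = h/p for a photon, λ = 5.391e-14 m.
Converting to fm: λ = 53.91 fm ≈ 53.9 fm.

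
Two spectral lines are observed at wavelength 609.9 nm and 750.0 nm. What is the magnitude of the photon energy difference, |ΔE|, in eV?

0.380 eV

Using E = hc/λ: E₁ = 3.2570e-19 J, E₂ = 2.6486e-19 J.
|ΔE| = |3.2570e-19 − 2.6486e-19| = 6.08e-20 J = 0.380 eV.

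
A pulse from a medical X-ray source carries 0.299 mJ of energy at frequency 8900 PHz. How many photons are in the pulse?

5.07·10^10 photons

Per-photon energy: E = 5.897·10^-15 J (from frequency = 8900 PHz).
N = E_total / E_photon = 2.99·10^-4 J / 5.897·10^-15 J = 5.07·10^10.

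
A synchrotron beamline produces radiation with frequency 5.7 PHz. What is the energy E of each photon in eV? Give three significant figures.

(h = 6.62607015 × 10^-34 J·s, 1 eV = 1.602176634 × 10^-19 J.)
Convert to SI: f = 5.7 PHz = 5.7 × 10^15 Hz.
For a photon E = hf, so E = 3.777 × 10^-18 J.
Converting to eV: E = 23.57 eV ≈ 23.6 eV.

23.6 eV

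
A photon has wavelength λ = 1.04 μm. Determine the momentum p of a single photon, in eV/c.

1.19 eV/c

Use h = 6.62607015e-34 J·s, c = 2.99792458e8 m/s, 1 eV = 1.602176634e-19 J.
In SI units: λ = 1.04 μm = 1.04e-6 m.
The photon relation is p = h/λ, giving p = 6.371e-28 kg·m/s.
Converting to eV/c: p = 1.192 eV/c ≈ 1.19 eV/c.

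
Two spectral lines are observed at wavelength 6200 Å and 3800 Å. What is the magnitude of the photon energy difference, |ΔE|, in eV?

Using E = hc/λ: E₁ = 3.204 × 10^-19 J, E₂ = 5.227 × 10^-19 J.
|ΔE| = |3.204 × 10^-19 − 5.227 × 10^-19| = 2.02 × 10^-19 J = 1.26 eV.

1.26 eV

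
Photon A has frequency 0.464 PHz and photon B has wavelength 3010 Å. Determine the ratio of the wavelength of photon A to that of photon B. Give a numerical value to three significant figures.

2.15

λ_A = 6.461 × 10^-7 m (from frequency = 0.464 PHz, via λ = c/f).
λ_B = 3.010 × 10^-7 m (from wavelength = 3010 Å, via λ given directly).
Ratio = 6.461 × 10^-7 / 3.010 × 10^-7 = 2.15.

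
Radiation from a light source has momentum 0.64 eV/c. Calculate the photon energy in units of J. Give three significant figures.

Take c = 2.99792458 × 10^8 m/s, 1 eV = 1.602176634 × 10^-19 J.
Convert to SI: p = 0.64 eV/c = 3.4203 × 10^-28 kg·m/s.
For a photon E = pc, so E = 1.025 × 10^-19 J.
So E ≈ 1.03 × 10^-19 J.

1.03 × 10^-19 J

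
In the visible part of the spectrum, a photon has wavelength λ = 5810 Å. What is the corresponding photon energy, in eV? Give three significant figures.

2.13 eV

In SI units: λ = 5810 Å = 5.81 × 10^-7 m.
The photon relation is E = hc/λ, giving E = 3.419 × 10^-19 J.
Converting to eV: E = 2.134 eV ≈ 2.13 eV.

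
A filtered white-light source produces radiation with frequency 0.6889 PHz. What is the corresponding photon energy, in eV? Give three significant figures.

2.85 eV

In SI units: f = 0.6889 PHz = 6.889·10^14 Hz.
Apply E = hf: E = 4.565·10^-19 J.
Converting to eV: E = 2.849 eV ≈ 2.85 eV.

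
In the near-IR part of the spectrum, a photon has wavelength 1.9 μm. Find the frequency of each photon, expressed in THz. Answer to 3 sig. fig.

158 THz

Use c = 2.99792458 × 10^8 m/s.
Convert to SI: λ = 1.9 μm = 1.9 × 10^-6 m.
Since f = c/λ for a photon, f = 1.578 × 10^14 Hz.
Converting to THz: f = 157.8 THz ≈ 158 THz.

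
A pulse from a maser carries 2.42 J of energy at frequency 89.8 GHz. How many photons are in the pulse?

4.07·10^22 photons

Per-photon energy: E = 5.950·10^-23 J (from frequency = 89.8 GHz).
N = E_total / E_photon = 2.42 J / 5.950·10^-23 J = 4.07·10^22.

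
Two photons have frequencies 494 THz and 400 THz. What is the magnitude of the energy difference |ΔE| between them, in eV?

Using E = hf: E₁ = 3.273e-19 J, E₂ = 2.650e-19 J.
|ΔE| = |3.273e-19 − 2.650e-19| = 6.23e-20 J = 0.389 eV.

0.389 eV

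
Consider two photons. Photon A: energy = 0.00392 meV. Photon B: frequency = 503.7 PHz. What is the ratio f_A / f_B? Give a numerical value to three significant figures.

1.88e-9

f_A = 9.479e8 Hz (from energy = 0.00392 meV, via f = E/h).
f_B = 5.037e17 Hz (from frequency = 503.7 PHz, via f given directly).
Ratio = 9.479e8 / 5.037e17 = 1.88e-9.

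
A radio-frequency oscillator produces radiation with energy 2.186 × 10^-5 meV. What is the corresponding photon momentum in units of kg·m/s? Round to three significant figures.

Convert to SI: E = 2.186 × 10^-5 meV = 3.5024 × 10^-27 J.
The photon relation is p = E/c, giving p = 1.168 × 10^-35 kg·m/s.
So p ≈ 1.17 × 10^-35 kg·m/s.

1.17 × 10^-35 kg·m/s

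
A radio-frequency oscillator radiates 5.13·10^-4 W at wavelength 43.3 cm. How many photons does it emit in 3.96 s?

4.43·10^21 photons

Total energy: E_total = P·t = 5.13·10^-4 × 3.96 = 0.002031 J.
Per-photon energy: E = 4.588·10^-25 J.
N = E_total / E_photon = 4.43·10^21.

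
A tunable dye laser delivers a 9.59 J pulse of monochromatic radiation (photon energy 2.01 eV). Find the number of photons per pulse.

Per-photon energy: E = 3.220 × 10^-19 J (from energy = 2.01 eV).
N = E_total / E_photon = 9.59 J / 3.220 × 10^-19 J = 2.98 × 10^19.

2.98 × 10^19 photons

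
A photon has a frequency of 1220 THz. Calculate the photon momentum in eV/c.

In SI units: f = 1220 THz = 1.22 × 10^15 Hz.
The photon relation is p = hf/c, giving p = 2.696 × 10^-27 kg·m/s.
Converting to eV/c: p = 5.046 eV/c ≈ 5.05 eV/c.

5.05 eV/c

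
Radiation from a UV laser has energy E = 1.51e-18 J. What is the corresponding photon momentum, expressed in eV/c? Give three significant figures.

(c = 2.99792458e8 m/s, 1 eV = 1.602176634e-19 J.)
The photon relation is p = E/c, giving p = 5.037e-27 kg·m/s.
Converting to eV/c: p = 9.425 eV/c ≈ 9.42 eV/c.

9.42 eV/c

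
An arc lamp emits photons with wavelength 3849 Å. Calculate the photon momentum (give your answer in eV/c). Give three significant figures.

(h = 6.62607015e-34 J·s, c = 2.99792458e8 m/s, 1 eV = 1.602176634e-19 J.)
Convert to SI: λ = 3849 Å = 3.849e-7 m.
Apply p = h/λ: p = 1.722e-27 kg·m/s.
Converting to eV/c: p = 3.221 eV/c ≈ 3.22 eV/c.

3.22 eV/c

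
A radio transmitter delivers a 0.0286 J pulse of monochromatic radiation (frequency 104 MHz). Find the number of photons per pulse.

Per-photon energy: E = 6.891·10^-26 J (from frequency = 104 MHz).
N = E_total / E_photon = 0.0286 J / 6.891·10^-26 J = 4.15·10^23.

4.15·10^23 photons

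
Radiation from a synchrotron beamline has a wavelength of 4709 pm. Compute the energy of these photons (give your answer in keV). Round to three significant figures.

0.263 keV

Convert to SI: λ = 4709 pm = 4.709e-9 m.
Apply E = hc/λ: E = 4.218e-17 J.
Converting to keV: E = 0.2633 keV ≈ 0.263 keV.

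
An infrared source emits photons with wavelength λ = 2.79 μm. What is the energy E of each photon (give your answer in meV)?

Use h = 6.62607015e-34 J·s, c = 2.99792458e8 m/s, 1 eV = 1.602176634e-19 J.
First convert: λ = 2.79 μm = 2.79e-6 m.
For a photon E = hc/λ, so E = 7.120e-20 J.
Converting to meV: E = 444.4 meV ≈ 444 meV.

444 meV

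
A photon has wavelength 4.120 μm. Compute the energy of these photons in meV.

Convert to SI: λ = 4.120 μm = 4.120 × 10^-6 m.
Apply E = hc/λ: E = 4.821 × 10^-20 J.
Converting to meV: E = 300.9 meV ≈ 301 meV.

301 meV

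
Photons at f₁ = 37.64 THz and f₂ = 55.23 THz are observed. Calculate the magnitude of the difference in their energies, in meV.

72.7 meV

Using E = hf: E₁ = 2.4941e-20 J, E₂ = 3.6596e-20 J.
|ΔE| = |2.4941e-20 − 3.6596e-20| = 1.17e-20 J = 72.7 meV.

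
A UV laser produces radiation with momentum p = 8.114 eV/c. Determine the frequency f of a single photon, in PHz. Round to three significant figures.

(h = 6.62607015 × 10^-34 J·s, c = 2.99792458 × 10^8 m/s, 1 eV = 1.602176634 × 10^-19 J.)
Convert to SI: p = 8.114 eV/c = 4.3364 × 10^-27 kg·m/s.
For a photon f = pc/h, so f = 1.962 × 10^15 Hz.
Converting to PHz: f = 1.962 PHz ≈ 1.96 PHz.

1.96 PHz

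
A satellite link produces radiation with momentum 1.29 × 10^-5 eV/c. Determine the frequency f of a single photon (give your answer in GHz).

3.12 GHz

(h = 6.62607015 × 10^-34 J·s, c = 2.99792458 × 10^8 m/s, 1 eV = 1.602176634 × 10^-19 J.)
First convert: p = 1.29 × 10^-5 eV/c = 6.8941 × 10^-33 kg·m/s.
The photon relation is f = pc/h, giving f = 3.119 × 10^9 Hz.
Converting to GHz: f = 3.119 GHz ≈ 3.12 GHz.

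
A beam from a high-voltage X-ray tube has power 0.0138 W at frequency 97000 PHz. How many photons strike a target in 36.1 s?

7.75·10^12 photons

Total energy: E_total = P·t = 0.0138 × 36.1 = 0.4982 J.
Per-photon energy: E = 6.427·10^-14 J.
N = E_total / E_photon = 7.75·10^12.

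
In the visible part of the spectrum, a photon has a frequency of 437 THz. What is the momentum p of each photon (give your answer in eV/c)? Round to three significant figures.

1.81 eV/c

Convert to SI: f = 437 THz = 4.37 × 10^14 Hz.
Since p = hf/c for a photon, p = 9.659 × 10^-28 kg·m/s.
Converting to eV/c: p = 1.807 eV/c ≈ 1.81 eV/c.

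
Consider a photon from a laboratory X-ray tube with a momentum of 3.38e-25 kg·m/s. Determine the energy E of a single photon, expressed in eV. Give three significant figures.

632 eV

The photon relation is E = pc, giving E = 1.013e-16 J.
Converting to eV: E = 632.5 eV ≈ 632 eV.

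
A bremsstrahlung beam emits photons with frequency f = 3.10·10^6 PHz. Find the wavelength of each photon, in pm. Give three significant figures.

0.0967 pm

Use c = 2.99792458·10^8 m/s.
In SI units: f = 3.10·10^6 PHz = 3.10·10^21 Hz.
The photon relation is λ = c/f, giving λ = 9.671·10^-14 m.
Converting to pm: λ = 0.09671 pm ≈ 0.0967 pm.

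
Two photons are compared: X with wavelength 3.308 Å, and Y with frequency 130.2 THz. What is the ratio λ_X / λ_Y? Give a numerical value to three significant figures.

1.44e-4

λ_X = 3.308e-10 m (from wavelength = 3.308 Å, via λ given directly).
λ_Y = 2.303e-6 m (from frequency = 130.2 THz, via λ = c/f).
Ratio = 3.308e-10 / 2.303e-6 = 1.44e-4.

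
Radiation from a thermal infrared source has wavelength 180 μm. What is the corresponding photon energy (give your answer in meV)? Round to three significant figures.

Take h = 6.62607015e-34 J·s, c = 2.99792458e8 m/s, 1 eV = 1.602176634e-19 J.
Convert to SI: λ = 180 μm = 1.8e-4 m.
The photon relation is E = hc/λ, giving E = 1.104e-21 J.
Converting to meV: E = 6.888 meV ≈ 6.89 meV.

6.89 meV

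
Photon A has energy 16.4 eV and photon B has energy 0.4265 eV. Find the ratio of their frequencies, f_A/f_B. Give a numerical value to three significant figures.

f_A = 3.966·10^15 Hz (from energy = 16.4 eV, via f = E/h).
f_B = 1.031·10^14 Hz (from energy = 0.4265 eV, via f = E/h).
Ratio = 3.966·10^15 / 1.031·10^14 = 38.5.

38.5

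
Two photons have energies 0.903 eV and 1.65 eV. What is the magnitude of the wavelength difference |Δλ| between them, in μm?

Using λ = hc/E: λ₁ = 1.373·10^-6 m, λ₂ = 7.514·10^-7 m.
|Δλ| = |1.373·10^-6 − 7.514·10^-7| = 6.22·10^-7 m = 0.622 μm.

0.622 μm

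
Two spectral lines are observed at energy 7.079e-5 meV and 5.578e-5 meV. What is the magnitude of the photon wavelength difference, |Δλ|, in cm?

Using λ = hc/E: λ₁ = 17.514 m, λ₂ = 22.227 m.
|Δλ| = |17.514 − 22.227| = 4.71 m = 471 cm.

471 cm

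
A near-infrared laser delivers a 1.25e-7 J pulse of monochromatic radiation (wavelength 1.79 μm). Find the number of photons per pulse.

1.13e12 photons

Per-photon energy: E = 1.110e-19 J (from wavelength = 1.79 μm).
N = E_total / E_photon = 1.25e-7 J / 1.110e-19 J = 1.13e12.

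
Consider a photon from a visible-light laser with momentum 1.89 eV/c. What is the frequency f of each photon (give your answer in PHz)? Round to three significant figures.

First convert: p = 1.89 eV/c = 1.0101·10^-27 kg·m/s.
The photon relation is f = pc/h, giving f = 4.570·10^14 Hz.
Converting to PHz: f = 0.4570 PHz ≈ 0.457 PHz.

0.457 PHz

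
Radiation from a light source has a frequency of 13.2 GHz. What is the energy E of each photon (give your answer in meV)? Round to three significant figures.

In SI units: f = 13.2 GHz = 1.32e10 Hz.
Apply E = hf: E = 8.746e-24 J.
Converting to meV: E = 0.05459 meV ≈ 0.0546 meV.

0.0546 meV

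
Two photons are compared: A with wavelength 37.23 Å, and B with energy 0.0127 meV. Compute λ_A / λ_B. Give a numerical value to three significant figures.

λ_A = 3.723e-9 m (from wavelength = 37.23 Å, via λ given directly).
λ_B = 0.09763 m (from energy = 0.0127 meV, via λ = hc/E).
Ratio = 3.723e-9 / 0.09763 = 3.81e-8.

3.81e-8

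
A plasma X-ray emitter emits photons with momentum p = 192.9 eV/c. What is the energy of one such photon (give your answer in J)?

3.09e-17 J

Convert to SI: p = 192.9 eV/c = 1.0309e-25 kg·m/s.
For a photon E = pc, so E = 3.091e-17 J.
So E ≈ 3.09e-17 J.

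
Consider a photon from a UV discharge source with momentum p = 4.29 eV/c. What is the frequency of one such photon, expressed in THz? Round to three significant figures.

Take h = 6.62607015·10^-34 J·s, c = 2.99792458·10^8 m/s, 1 eV = 1.602176634·10^-19 J.
First convert: p = 4.29 eV/c = 2.2927·10^-27 kg·m/s.
The photon relation is f = pc/h, giving f = 1.037·10^15 Hz.
Converting to THz: f = 1037 THz ≈ 1040 THz.

1040 THz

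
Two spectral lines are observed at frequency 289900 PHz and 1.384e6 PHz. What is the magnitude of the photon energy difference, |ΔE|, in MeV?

4.52 MeV

Using E = hf: E₁ = 1.9209e-13 J, E₂ = 9.1705e-13 J.
|ΔE| = |1.9209e-13 − 9.1705e-13| = 7.25e-13 J = 4.52 MeV.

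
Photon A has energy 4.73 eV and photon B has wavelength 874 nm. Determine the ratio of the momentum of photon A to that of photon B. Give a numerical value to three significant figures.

p_A = 2.528 × 10^-27 kg·m/s (from energy = 4.73 eV, via p = E/c).
p_B = 7.581 × 10^-28 kg·m/s (from wavelength = 874 nm, via p = h/λ).
Ratio = 2.528 × 10^-27 / 7.581 × 10^-28 = 3.33.

3.33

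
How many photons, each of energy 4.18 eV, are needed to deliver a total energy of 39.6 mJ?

5.91e16 photons

Per-photon energy: E = 6.697e-19 J (from energy = 4.18 eV).
N = E_total / E_photon = 0.0396 J / 6.697e-19 J = 5.91e16.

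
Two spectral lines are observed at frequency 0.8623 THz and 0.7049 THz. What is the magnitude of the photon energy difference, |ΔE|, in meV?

0.651 meV

Using E = hf: E₁ = 5.7137e-22 J, E₂ = 4.6707e-22 J.
|ΔE| = |5.7137e-22 − 4.6707e-22| = 1.04e-22 J = 0.651 meV.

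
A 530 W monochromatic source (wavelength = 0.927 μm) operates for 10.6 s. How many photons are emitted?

Total energy: E_total = P·t = 530 × 10.6 = 5618 J.
Per-photon energy: E = 2.143·10^-19 J.
N = E_total / E_photon = 2.62·10^22.

2.62·10^22 photons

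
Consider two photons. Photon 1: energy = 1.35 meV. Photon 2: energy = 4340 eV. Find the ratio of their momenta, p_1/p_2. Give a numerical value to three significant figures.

3.11·10^-7

p_1 = 7.215·10^-31 kg·m/s (from energy = 1.35 meV, via p = E/c).
p_2 = 2.319·10^-24 kg·m/s (from energy = 4340 eV, via p = E/c).
Ratio = 7.215·10^-31 / 2.319·10^-24 = 3.11·10^-7.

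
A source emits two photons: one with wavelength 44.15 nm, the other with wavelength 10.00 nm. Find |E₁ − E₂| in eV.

95.9 eV

Using E = hc/λ: E₁ = 4.4993e-18 J, E₂ = 1.9864e-17 J.
|ΔE| = |4.4993e-18 − 1.9864e-17| = 1.54e-17 J = 95.9 eV.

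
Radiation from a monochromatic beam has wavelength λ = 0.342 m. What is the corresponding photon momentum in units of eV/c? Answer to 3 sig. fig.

3.63·10^-6 eV/c

Use h = 6.62607015·10^-34 J·s, c = 2.99792458·10^8 m/s, 1 eV = 1.602176634·10^-19 J.
Since p = h/λ for a photon, p = 1.937·10^-33 kg·m/s.
Converting to eV/c: p = 3.625·10^-6 eV/c ≈ 3.63·10^-6 eV/c.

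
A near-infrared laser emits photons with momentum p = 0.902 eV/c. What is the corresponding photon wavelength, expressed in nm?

1370 nm

(h = 6.62607015e-34 J·s, c = 2.99792458e8 m/s, 1 eV = 1.602176634e-19 J.)
Convert to SI: p = 0.902 eV/c = 4.8205e-28 kg·m/s.
Apply λ = h/p: λ = 1.375e-6 m.
Converting to nm: λ = 1375 nm ≈ 1370 nm.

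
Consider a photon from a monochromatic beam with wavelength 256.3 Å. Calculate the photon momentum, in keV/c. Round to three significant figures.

Take h = 6.62607015e-34 J·s, c = 2.99792458e8 m/s, 1 eV = 1.602176634e-19 J.
In SI units: λ = 256.3 Å = 2.563e-8 m.
For a photon p = h/λ, so p = 2.585e-26 kg·m/s.
Converting to keV/c: p = 0.04837 keV/c ≈ 0.0484 keV/c.

0.0484 keV/c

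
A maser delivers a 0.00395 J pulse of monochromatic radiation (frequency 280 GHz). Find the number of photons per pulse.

Per-photon energy: E = 1.855 × 10^-22 J (from frequency = 280 GHz).
N = E_total / E_photon = 0.00395 J / 1.855 × 10^-22 J = 2.13 × 10^19.

2.13 × 10^19 photons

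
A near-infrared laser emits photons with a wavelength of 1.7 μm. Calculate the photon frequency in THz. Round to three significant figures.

176 THz

(c = 2.99792458e8 m/s.)
Convert to SI: λ = 1.7 μm = 1.7e-6 m.
Since f = c/λ for a photon, f = 1.763e14 Hz.
Converting to THz: f = 176.3 THz ≈ 176 THz.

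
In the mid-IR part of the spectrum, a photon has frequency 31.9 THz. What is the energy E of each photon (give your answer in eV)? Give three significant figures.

0.132 eV

Use h = 6.62607015e-34 J·s, 1 eV = 1.602176634e-19 J.
First convert: f = 31.9 THz = 3.19e13 Hz.
For a photon E = hf, so E = 2.114e-20 J.
Converting to eV: E = 0.1319 eV ≈ 0.132 eV.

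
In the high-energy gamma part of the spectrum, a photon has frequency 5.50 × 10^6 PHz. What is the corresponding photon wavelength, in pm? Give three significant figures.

First convert: f = 5.50 × 10^6 PHz = 5.50 × 10^21 Hz.
For a photon λ = c/f, so λ = 5.451 × 10^-14 m.
Converting to pm: λ = 0.05451 pm ≈ 0.0545 pm.

0.0545 pm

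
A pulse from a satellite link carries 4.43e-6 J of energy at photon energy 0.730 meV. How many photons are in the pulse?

3.79e16 photons

Per-photon energy: E = 1.170e-22 J (from energy = 0.730 meV).
N = E_total / E_photon = 4.43e-6 J / 1.170e-22 J = 3.79e16.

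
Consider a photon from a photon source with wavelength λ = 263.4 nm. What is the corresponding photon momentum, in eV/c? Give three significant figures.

4.71 eV/c

(h = 6.62607015e-34 J·s, c = 2.99792458e8 m/s, 1 eV = 1.602176634e-19 J.)
In SI units: λ = 263.4 nm = 2.634e-7 m.
Apply p = h/λ: p = 2.516e-27 kg·m/s.
Converting to eV/c: p = 4.707 eV/c ≈ 4.71 eV/c.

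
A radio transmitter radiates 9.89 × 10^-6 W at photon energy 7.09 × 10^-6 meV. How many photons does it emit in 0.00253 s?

Total energy: E_total = P·t = 9.89 × 10^-6 × 0.00253 = 2.502 × 10^-8 J.
Per-photon energy: E = 1.136 × 10^-27 J.
N = E_total / E_photon = 2.20 × 10^19.

2.20 × 10^19 photons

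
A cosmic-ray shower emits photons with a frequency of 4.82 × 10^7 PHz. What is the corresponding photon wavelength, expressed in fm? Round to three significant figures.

6.22 fm

Convert to SI: f = 4.82 × 10^7 PHz = 4.82 × 10^22 Hz.
Apply λ = c/f: λ = 6.220 × 10^-15 m.
Converting to fm: λ = 6.220 fm ≈ 6.22 fm.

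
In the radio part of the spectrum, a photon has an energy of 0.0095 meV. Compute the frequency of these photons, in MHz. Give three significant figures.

First convert: E = 0.0095 meV = 1.5221 × 10^-24 J.
Apply f = E/h: f = 2.297 × 10^9 Hz.
Converting to MHz: f = 2297 MHz ≈ 2300 MHz.

2300 MHz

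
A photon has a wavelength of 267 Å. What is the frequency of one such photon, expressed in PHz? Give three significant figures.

Take c = 2.99792458·10^8 m/s.
First convert: λ = 267 Å = 2.67·10^-8 m.
The photon relation is f = c/λ, giving f = 1.123·10^16 Hz.
Converting to PHz: f = 11.23 PHz ≈ 11.2 PHz.

11.2 PHz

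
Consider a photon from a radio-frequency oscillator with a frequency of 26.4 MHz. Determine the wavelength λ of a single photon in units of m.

(c = 2.99792458e8 m/s.)
First convert: f = 26.4 MHz = 2.64e7 Hz.
Apply λ = c/f: λ = 11.36 m.
So λ ≈ 11.4 m.

11.4 m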